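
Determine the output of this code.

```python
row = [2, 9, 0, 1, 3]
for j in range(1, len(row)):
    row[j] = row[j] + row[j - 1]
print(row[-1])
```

15

j=1: row[1] = 9+2 = 11 → [2, 11, 0, 1, 3]
j=2: row[2] = 0+11 = 11 → [2, 11, 11, 1, 3]
j=3: row[3] = 1+11 = 12 → [2, 11, 11, 12, 3]
j=4: row[4] = 3+12 = 15 → [2, 11, 11, 12, 15]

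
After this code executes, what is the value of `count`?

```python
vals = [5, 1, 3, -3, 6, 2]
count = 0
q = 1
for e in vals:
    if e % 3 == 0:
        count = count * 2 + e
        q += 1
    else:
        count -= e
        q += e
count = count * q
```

e=5: not %3==0, count = 0-5 = -5; q=6
e=1: not %3==0, count = (-5)-1 = -6; q=7
e=3: %3==0, count = (-6)*2+3 = -9; q=8
e=-3: %3==0, count = (-9)*2+(-3) = -21; q=9
e=6: %3==0, count = (-21)*2+6 = -36; q=10
e=2: not %3==0, count = (-36)-2 = -38; q=12
count*q = (-38)*12 = -456

-456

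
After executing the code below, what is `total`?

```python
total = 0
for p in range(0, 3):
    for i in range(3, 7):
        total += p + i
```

p=0,i=3: total = 0+3 = 3
p=0,i=4: total = 3+4 = 7
p=0,i=5: total = 7+5 = 12
p=0,i=6: total = 12+6 = 18
p=1,i=3: total = 18+4 = 22
p=1,i=4: total = 22+5 = 27
p=1,i=5: total = 27+6 = 33
p=1,i=6: total = 33+7 = 40
p=2,i=3: total = 40+5 = 45
p=2,i=4: total = 45+6 = 51
p=2,i=5: total = 51+7 = 58
p=2,i=6: total = 58+8 = 66

66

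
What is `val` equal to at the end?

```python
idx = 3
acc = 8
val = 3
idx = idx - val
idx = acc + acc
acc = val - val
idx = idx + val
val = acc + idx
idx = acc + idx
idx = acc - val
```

19

idx = 3-3 = 0
idx = 8+8 = 16
acc = 3-3 = 0
idx = 16+3 = 19
val = 0+19 = 19
idx = 0+19 = 19
idx = 0-19 = -19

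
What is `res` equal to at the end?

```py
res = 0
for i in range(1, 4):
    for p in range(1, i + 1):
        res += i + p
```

24

i=1,p=1: res = 0+2 = 2
i=2,p=1: res = 2+3 = 5
i=2,p=2: res = 5+4 = 9
i=3,p=1: res = 9+4 = 13
i=3,p=2: res = 13+5 = 18
i=3,p=3: res = 18+6 = 24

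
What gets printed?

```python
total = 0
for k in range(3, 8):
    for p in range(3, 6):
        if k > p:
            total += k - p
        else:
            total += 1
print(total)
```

k=3,p=3: not 3>3, total = 0+1 = 1
k=3,p=4: not 3>4, total = 1+1 = 2
k=3,p=5: not 3>5, total = 2+1 = 3
k=4,p=3: 4>3, total = 3+1 = 4
k=4,p=4: not 4>4, total = 4+1 = 5
k=4,p=5: not 4>5, total = 5+1 = 6
k=5,p=3: 5>3, total = 6+2 = 8
k=5,p=4: 5>4, total = 8+1 = 9
k=5,p=5: not 5>5, total = 9+1 = 10
k=6,p=3: 6>3, total = 10+3 = 13
k=6,p=4: 6>4, total = 13+2 = 15
k=6,p=5: 6>5, total = 15+1 = 16
k=7,p=3: 7>3, total = 16+4 = 20
k=7,p=4: 7>4, total = 20+3 = 23
k=7,p=5: 7>5, total = 23+2 = 25

25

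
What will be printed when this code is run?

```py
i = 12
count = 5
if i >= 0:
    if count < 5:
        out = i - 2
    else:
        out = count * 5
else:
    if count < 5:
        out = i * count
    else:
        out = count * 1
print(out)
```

25

i=12, count=5
i >= 0 is True; count < 5 is False
→ out = count * 5 = 25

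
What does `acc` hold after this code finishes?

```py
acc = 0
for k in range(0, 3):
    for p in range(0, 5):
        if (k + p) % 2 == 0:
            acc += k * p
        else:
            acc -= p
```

2

k=0,p=0: even sum, acc = 0+0 = 0
k=0,p=1: odd sum, acc = 0-1 = -1
k=0,p=2: even sum, acc = (-1)+0 = -1
k=0,p=3: odd sum, acc = (-1)-3 = -4
k=0,p=4: even sum, acc = (-4)+0 = -4
k=1,p=0: odd sum, acc = (-4)-0 = -4
k=1,p=1: even sum, acc = (-4)+1 = -3
k=1,p=2: odd sum, acc = (-3)-2 = -5
k=1,p=3: even sum, acc = (-5)+3 = -2
k=1,p=4: odd sum, acc = (-2)-4 = -6
k=2,p=0: even sum, acc = (-6)+0 = -6
k=2,p=1: odd sum, acc = (-6)-1 = -7
k=2,p=2: even sum, acc = (-7)+4 = -3
k=2,p=3: odd sum, acc = (-3)-3 = -6
k=2,p=4: even sum, acc = (-6)+8 = 2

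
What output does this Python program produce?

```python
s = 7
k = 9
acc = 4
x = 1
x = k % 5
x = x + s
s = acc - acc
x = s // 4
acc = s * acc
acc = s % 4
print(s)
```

x = 9%5 = 4
x = 4+7 = 11
s = 4-4 = 0
x = 0//4 = 0
acc = 0*4 = 0
acc = 0%4 = 0

0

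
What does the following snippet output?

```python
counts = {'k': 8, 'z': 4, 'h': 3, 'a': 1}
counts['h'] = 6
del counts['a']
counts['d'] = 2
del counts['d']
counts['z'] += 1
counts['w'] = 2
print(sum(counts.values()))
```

21

counts['h'] = 6 → {'k': 8, 'z': 4, 'h': 6, 'a': 1}
del 'a' → {'k': 8, 'z': 4, 'h': 6}
counts['d'] = 2 → {'k': 8, 'z': 4, 'h': 6, 'd': 2}
del 'd' → {'k': 8, 'z': 4, 'h': 6}
counts['z'] = 4+1 = 5 → {'k': 8, 'z': 5, 'h': 6}
counts['w'] = 2 → {'k': 8, 'z': 5, 'h': 6, 'w': 2}
sum of values = 21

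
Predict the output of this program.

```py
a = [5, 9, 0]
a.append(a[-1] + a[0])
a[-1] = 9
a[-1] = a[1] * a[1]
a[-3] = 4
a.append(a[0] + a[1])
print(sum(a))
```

99

append a[-1]+a[0] = 0+5 = 5 → [5, 9, 0, 5]
a[-1] = 9 → [5, 9, 0, 9]
a[-1] = a[1]*a[1] = 9*9 = 81 → [5, 9, 0, 81]
a[-3] = 4 → [5, 4, 0, 81]
append a[0]+a[1] = 5+4 = 9 → [5, 4, 0, 81, 9]
sum = 99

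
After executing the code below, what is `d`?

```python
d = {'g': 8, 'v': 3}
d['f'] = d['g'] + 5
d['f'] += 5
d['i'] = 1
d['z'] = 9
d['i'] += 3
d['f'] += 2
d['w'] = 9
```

{'g': 8, 'v': 3, 'f': 20, 'i': 4, 'z': 9, 'w': 9}

d['f'] = d['g']+5 = 13 → {'g': 8, 'v': 3, 'f': 13}
d['f'] = 13+5 = 18 → {'g': 8, 'v': 3, 'f': 18}
d['i'] = 1 → {'g': 8, 'v': 3, 'f': 18, 'i': 1}
d['z'] = 9 → {'g': 8, 'v': 3, 'f': 18, 'i': 1, 'z': 9}
d['i'] = 1+3 = 4 → {'g': 8, 'v': 3, 'f': 18, 'i': 4, 'z': 9}
d['f'] = 18+2 = 20 → {'g': 8, 'v': 3, 'f': 20, 'i': 4, 'z': 9}
d['w'] = 9 → {'g': 8, 'v': 3, 'f': 20, 'i': 4, 'z': 9, 'w': 9}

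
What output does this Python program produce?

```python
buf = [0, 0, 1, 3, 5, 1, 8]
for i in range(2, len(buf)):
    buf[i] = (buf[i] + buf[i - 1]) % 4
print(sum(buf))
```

i=2: buf[2] = (1+0)%4 = 1 → [0, 0, 1, 3, 5, 1, 8]
i=3: buf[3] = (3+1)%4 = 0 → [0, 0, 1, 0, 5, 1, 8]
i=4: buf[4] = (5+0)%4 = 1 → [0, 0, 1, 0, 1, 1, 8]
i=5: buf[5] = (1+1)%4 = 2 → [0, 0, 1, 0, 1, 2, 8]
i=6: buf[6] = (8+2)%4 = 2 → [0, 0, 1, 0, 1, 2, 2]
sum = 6

6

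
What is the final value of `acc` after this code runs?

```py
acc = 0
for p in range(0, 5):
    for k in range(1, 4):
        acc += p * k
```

60

p=0,k=1: acc = 0+0 = 0
p=0,k=2: acc = 0+0 = 0
p=0,k=3: acc = 0+0 = 0
p=1,k=1: acc = 0+1 = 1
p=1,k=2: acc = 1+2 = 3
p=1,k=3: acc = 3+3 = 6
p=2,k=1: acc = 6+2 = 8
p=2,k=2: acc = 8+4 = 12
p=2,k=3: acc = 12+6 = 18
p=3,k=1: acc = 18+3 = 21
p=3,k=2: acc = 21+6 = 27
p=3,k=3: acc = 27+9 = 36
p=4,k=1: acc = 36+4 = 40
p=4,k=2: acc = 40+8 = 48
p=4,k=3: acc = 48+12 = 60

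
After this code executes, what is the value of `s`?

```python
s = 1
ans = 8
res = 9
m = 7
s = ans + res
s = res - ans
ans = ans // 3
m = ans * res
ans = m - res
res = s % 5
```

s = 8+9 = 17
s = 9-8 = 1
ans = 8//3 = 2
m = 2*9 = 18
ans = 18-9 = 9
res = 1%5 = 1

1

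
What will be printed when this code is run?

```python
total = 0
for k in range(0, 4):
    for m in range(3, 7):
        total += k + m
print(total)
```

96

k=0,m=3: total = 0+3 = 3
k=0,m=4: total = 3+4 = 7
k=0,m=5: total = 7+5 = 12
k=0,m=6: total = 12+6 = 18
k=1,m=3: total = 18+4 = 22
k=1,m=4: total = 22+5 = 27
k=1,m=5: total = 27+6 = 33
k=1,m=6: total = 33+7 = 40
k=2,m=3: total = 40+5 = 45
k=2,m=4: total = 45+6 = 51
k=2,m=5: total = 51+7 = 58
k=2,m=6: total = 58+8 = 66
k=3,m=3: total = 66+6 = 72
k=3,m=4: total = 72+7 = 79
k=3,m=5: total = 79+8 = 87
k=3,m=6: total = 87+9 = 96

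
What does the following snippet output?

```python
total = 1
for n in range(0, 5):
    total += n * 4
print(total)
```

41

n=0: total = 1+0*4 = 1
n=1: total = 1+1*4 = 5
n=2: total = 5+2*4 = 13
n=3: total = 13+3*4 = 25
n=4: total = 25+4*4 = 41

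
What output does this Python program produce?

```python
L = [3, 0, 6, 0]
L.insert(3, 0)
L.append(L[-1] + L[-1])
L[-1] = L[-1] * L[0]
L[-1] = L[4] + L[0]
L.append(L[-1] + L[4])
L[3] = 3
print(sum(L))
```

insert 0 at 3 → [3, 0, 6, 0, 0]
append L[-1]+L[-1] = 0+0 = 0 → [3, 0, 6, 0, 0, 0]
L[-1] = L[-1]*L[0] = 0*3 = 0 → [3, 0, 6, 0, 0, 0]
L[-1] = L[4]+L[0] = 0+3 = 3 → [3, 0, 6, 0, 0, 3]
append L[-1]+L[4] = 3+0 = 3 → [3, 0, 6, 0, 0, 3, 3]
L[3] = 3 → [3, 0, 6, 3, 0, 3, 3]
sum = 18

18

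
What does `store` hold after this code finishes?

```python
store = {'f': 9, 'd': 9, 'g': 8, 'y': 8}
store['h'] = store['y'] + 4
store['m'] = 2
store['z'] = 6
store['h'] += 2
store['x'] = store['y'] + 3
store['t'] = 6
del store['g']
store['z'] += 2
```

store['h'] = store['y']+4 = 12 → {'f': 9, 'd': 9, 'g': 8, 'y': 8, 'h': 12}
store['m'] = 2 → {'f': 9, 'd': 9, 'g': 8, 'y': 8, 'h': 12, 'm': 2}
store['z'] = 6 → {'f': 9, 'd': 9, 'g': 8, 'y': 8, 'h': 12, 'm': 2, 'z': 6}
store['h'] = 12+2 = 14 → {'f': 9, 'd': 9, 'g': 8, 'y': 8, 'h': 14, 'm': 2, 'z': 6}
store['x'] = store['y']+3 = 11 → {'f': 9, 'd': 9, 'g': 8, 'y': 8, 'h': 14, 'm': 2, 'z': 6, 'x': 11}
store['t'] = 6 → {'f': 9, 'd': 9, 'g': 8, 'y': 8, 'h': 14, 'm': 2, 'z': 6, 'x': 11, 't': 6}
del 'g' → {'f': 9, 'd': 9, 'y': 8, 'h': 14, 'm': 2, 'z': 6, 'x': 11, 't': 6}
store['z'] = 6+2 = 8 → {'f': 9, 'd': 9, 'y': 8, 'h': 14, 'm': 2, 'z': 8, 'x': 11, 't': 6}

{'f': 9, 'd': 9, 'y': 8, 'h': 14, 'm': 2, 'z': 8, 'x': 11, 't': 6}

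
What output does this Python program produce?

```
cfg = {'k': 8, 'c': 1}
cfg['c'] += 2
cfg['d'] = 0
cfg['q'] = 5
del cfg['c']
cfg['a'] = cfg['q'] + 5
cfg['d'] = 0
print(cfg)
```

{'k': 8, 'd': 0, 'q': 5, 'a': 10}

cfg['c'] = 1+2 = 3 → {'k': 8, 'c': 3}
cfg['d'] = 0 → {'k': 8, 'c': 3, 'd': 0}
cfg['q'] = 5 → {'k': 8, 'c': 3, 'd': 0, 'q': 5}
del 'c' → {'k': 8, 'd': 0, 'q': 5}
cfg['a'] = cfg['q']+5 = 10 → {'k': 8, 'd': 0, 'q': 5, 'a': 10}
cfg['d'] = 0 → {'k': 8, 'd': 0, 'q': 5, 'a': 10}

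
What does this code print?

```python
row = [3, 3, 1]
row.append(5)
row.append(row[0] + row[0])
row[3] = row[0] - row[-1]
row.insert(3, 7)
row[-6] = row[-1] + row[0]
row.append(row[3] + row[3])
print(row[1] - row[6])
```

append 5 → [3, 3, 1, 5]
append row[0]+row[0] = 3+3 = 6 → [3, 3, 1, 5, 6]
row[3] = row[0]-row[-1] = 3-6 = -3 → [3, 3, 1, -3, 6]
insert 7 at 3 → [3, 3, 1, 7, -3, 6]
row[-6] = row[-1]+row[0] = 6+3 = 9 → [9, 3, 1, 7, -3, 6]
append row[3]+row[3] = 7+7 = 14 → [9, 3, 1, 7, -3, 6, 14]
row[1]-row[6] = 3-14 = -11

-11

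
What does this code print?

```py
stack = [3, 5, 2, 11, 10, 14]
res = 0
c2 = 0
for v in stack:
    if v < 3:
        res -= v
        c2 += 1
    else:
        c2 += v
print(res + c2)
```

v=3: not <3; c2=3
v=5: not <3; c2=8
v=2: <3, res = 0-2 = -2; c2=9
v=11: not <3; c2=20
v=10: not <3; c2=30
v=14: not <3; c2=44
res+c2 = (-2)+44 = 42

42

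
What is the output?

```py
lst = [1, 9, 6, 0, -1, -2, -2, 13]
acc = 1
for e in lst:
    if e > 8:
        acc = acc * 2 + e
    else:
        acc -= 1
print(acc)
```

21

e=1: not >8, acc = 1-1 = 0
e=9: >8, acc = 0*2+9 = 9
e=6: not >8, acc = 9-1 = 8
e=0: not >8, acc = 8-1 = 7
e=-1: not >8, acc = 7-1 = 6
e=-2: not >8, acc = 6-1 = 5
e=-2: not >8, acc = 5-1 = 4
e=13: >8, acc = 4*2+13 = 21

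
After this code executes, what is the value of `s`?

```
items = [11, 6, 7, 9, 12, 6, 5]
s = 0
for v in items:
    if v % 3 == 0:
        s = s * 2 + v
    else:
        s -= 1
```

v=11: not %3==0, s = 0-1 = -1
v=6: %3==0, s = (-1)*2+6 = 4
v=7: not %3==0, s = 4-1 = 3
v=9: %3==0, s = 3*2+9 = 15
v=12: %3==0, s = 15*2+12 = 42
v=6: %3==0, s = 42*2+6 = 90
v=5: not %3==0, s = 90-1 = 89

89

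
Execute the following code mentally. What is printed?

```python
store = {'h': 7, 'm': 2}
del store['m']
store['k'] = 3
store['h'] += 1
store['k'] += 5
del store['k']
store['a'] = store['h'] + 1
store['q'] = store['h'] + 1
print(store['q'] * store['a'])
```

81

del 'm' → {'h': 7}
store['k'] = 3 → {'h': 7, 'k': 3}
store['h'] = 7+1 = 8 → {'h': 8, 'k': 3}
store['k'] = 3+5 = 8 → {'h': 8, 'k': 8}
del 'k' → {'h': 8}
store['a'] = store['h']+1 = 9 → {'h': 8, 'a': 9}
store['q'] = store['h']+1 = 9 → {'h': 8, 'a': 9, 'q': 9}
store['q']*store['a'] = 9*9 = 81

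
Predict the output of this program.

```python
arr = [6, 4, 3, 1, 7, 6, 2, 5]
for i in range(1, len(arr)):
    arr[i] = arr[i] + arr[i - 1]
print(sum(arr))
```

i=1: arr[1] = 4+6 = 10 → [6, 10, 3, 1, 7, 6, 2, 5]
i=2: arr[2] = 3+10 = 13 → [6, 10, 13, 1, 7, 6, 2, 5]
i=3: arr[3] = 1+13 = 14 → [6, 10, 13, 14, 7, 6, 2, 5]
i=4: arr[4] = 7+14 = 21 → [6, 10, 13, 14, 21, 6, 2, 5]
i=5: arr[5] = 6+21 = 27 → [6, 10, 13, 14, 21, 27, 2, 5]
i=6: arr[6] = 2+27 = 29 → [6, 10, 13, 14, 21, 27, 29, 5]
i=7: arr[7] = 5+29 = 34 → [6, 10, 13, 14, 21, 27, 29, 34]
sum = 154

154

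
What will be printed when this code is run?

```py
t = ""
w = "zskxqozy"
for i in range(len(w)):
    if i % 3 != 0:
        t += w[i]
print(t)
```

i=0: skip
i=1: add 's' → 's'
i=2: add 'k' → 'sk'
i=3: skip
i=4: add 'q' → 'skq'
i=5: add 'o' → 'skqo'
i=6: skip
i=7: add 'y' → 'skqoy'

skqoy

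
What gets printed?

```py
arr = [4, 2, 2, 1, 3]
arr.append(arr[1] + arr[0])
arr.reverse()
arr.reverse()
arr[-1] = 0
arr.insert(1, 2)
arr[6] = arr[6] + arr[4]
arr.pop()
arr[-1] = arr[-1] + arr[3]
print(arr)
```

append arr[1]+arr[0] = 2+4 = 6 → [4, 2, 2, 1, 3, 6]
reverse → [6, 3, 1, 2, 2, 4]
reverse → [4, 2, 2, 1, 3, 6]
arr[-1] = 0 → [4, 2, 2, 1, 3, 0]
insert 2 at 1 → [4, 2, 2, 2, 1, 3, 0]
arr[6] = arr[6]+arr[4] = 0+1 = 1 → [4, 2, 2, 2, 1, 3, 1]
pop() removes 1 → [4, 2, 2, 2, 1, 3]
arr[-1] = arr[-1]+arr[3] = 3+2 = 5 → [4, 2, 2, 2, 1, 5]

[4, 2, 2, 2, 1, 5]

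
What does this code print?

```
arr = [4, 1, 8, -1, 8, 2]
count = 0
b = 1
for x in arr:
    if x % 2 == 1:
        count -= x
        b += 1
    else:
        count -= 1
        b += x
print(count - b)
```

x=4: not odd, count = 0-1 = -1; b=5
x=1: odd, count = (-1)-1 = -2; b=6
x=8: not odd, count = (-2)-1 = -3; b=14
x=-1: odd, count = (-3)-(-1) = -2; b=15
x=8: not odd, count = (-2)-1 = -3; b=23
x=2: not odd, count = (-3)-1 = -4; b=25
count-b = (-4)-25 = -29

-29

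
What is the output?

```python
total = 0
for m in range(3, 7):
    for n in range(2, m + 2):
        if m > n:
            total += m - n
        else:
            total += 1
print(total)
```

28

m=3,n=2: 3>2, total = 0+1 = 1
m=3,n=3: not 3>3, total = 1+1 = 2
m=3,n=4: not 3>4, total = 2+1 = 3
m=4,n=2: 4>2, total = 3+2 = 5
m=4,n=3: 4>3, total = 5+1 = 6
m=4,n=4: not 4>4, total = 6+1 = 7
m=4,n=5: not 4>5, total = 7+1 = 8
m=5,n=2: 5>2, total = 8+3 = 11
m=5,n=3: 5>3, total = 11+2 = 13
m=5,n=4: 5>4, total = 13+1 = 14
m=5,n=5: not 5>5, total = 14+1 = 15
m=5,n=6: not 5>6, total = 15+1 = 16
m=6,n=2: 6>2, total = 16+4 = 20
m=6,n=3: 6>3, total = 20+3 = 23
m=6,n=4: 6>4, total = 23+2 = 25
m=6,n=5: 6>5, total = 25+1 = 26
m=6,n=6: not 6>6, total = 26+1 = 27
m=6,n=7: not 6>7, total = 27+1 = 28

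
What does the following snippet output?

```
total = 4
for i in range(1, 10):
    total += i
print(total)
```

i=1: total = 4+1 = 5
i=2: total = 5+2 = 7
i=3: total = 7+3 = 10
i=4: total = 10+4 = 14
i=5: total = 14+5 = 19
i=6: total = 19+6 = 25
i=7: total = 25+7 = 32
i=8: total = 32+8 = 40
i=9: total = 40+9 = 49

49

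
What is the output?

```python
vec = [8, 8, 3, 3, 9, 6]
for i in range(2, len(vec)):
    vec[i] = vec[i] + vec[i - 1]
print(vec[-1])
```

29

i=2: vec[2] = 3+8 = 11 → [8, 8, 11, 3, 9, 6]
i=3: vec[3] = 3+11 = 14 → [8, 8, 11, 14, 9, 6]
i=4: vec[4] = 9+14 = 23 → [8, 8, 11, 14, 23, 6]
i=5: vec[5] = 6+23 = 29 → [8, 8, 11, 14, 23, 29]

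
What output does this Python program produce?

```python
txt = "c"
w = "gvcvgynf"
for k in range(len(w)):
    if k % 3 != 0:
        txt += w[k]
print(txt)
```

cvcgyf

k=0: skip
k=1: add 'v' → 'cv'
k=2: add 'c' → 'cvc'
k=3: skip
k=4: add 'g' → 'cvcg'
k=5: add 'y' → 'cvcgy'
k=6: skip
k=7: add 'f' → 'cvcgyf'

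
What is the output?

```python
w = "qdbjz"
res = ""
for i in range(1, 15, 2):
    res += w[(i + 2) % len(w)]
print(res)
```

i=1: add w[3]='j' → 'j'
i=3: add w[0]='q' → 'jq'
i=5: add w[2]='b' → 'jqb'
i=7: add w[4]='z' → 'jqbz'
i=9: add w[1]='d' → 'jqbzd'
i=11: add w[3]='j' → 'jqbzdj'
i=13: add w[0]='q' → 'jqbzdjq'

jqbzdjq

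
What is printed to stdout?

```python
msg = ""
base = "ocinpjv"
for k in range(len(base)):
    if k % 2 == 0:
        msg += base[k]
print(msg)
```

oipv

k=0: add 'o' → 'o'
k=1: skip
k=2: add 'i' → 'oi'
k=3: skip
k=4: add 'p' → 'oip'
k=5: skip
k=6: add 'v' → 'oipv'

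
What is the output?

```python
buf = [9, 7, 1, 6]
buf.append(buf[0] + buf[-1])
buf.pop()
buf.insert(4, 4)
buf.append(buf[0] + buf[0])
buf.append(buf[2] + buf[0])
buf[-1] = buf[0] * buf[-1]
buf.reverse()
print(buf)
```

[90, 18, 4, 6, 1, 7, 9]

append buf[0]+buf[-1] = 9+6 = 15 → [9, 7, 1, 6, 15]
pop() removes 15 → [9, 7, 1, 6]
insert 4 at 4 → [9, 7, 1, 6, 4]
append buf[0]+buf[0] = 9+9 = 18 → [9, 7, 1, 6, 4, 18]
append buf[2]+buf[0] = 1+9 = 10 → [9, 7, 1, 6, 4, 18, 10]
buf[-1] = buf[0]*buf[-1] = 9*10 = 90 → [9, 7, 1, 6, 4, 18, 90]
reverse → [90, 18, 4, 6, 1, 7, 9]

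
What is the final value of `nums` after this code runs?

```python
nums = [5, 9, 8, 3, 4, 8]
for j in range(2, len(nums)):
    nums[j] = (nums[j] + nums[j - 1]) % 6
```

[5, 9, 5, 2, 0, 2]

j=2: nums[2] = (8+9)%6 = 5 → [5, 9, 5, 3, 4, 8]
j=3: nums[3] = (3+5)%6 = 2 → [5, 9, 5, 2, 4, 8]
j=4: nums[4] = (4+2)%6 = 0 → [5, 9, 5, 2, 0, 8]
j=5: nums[5] = (8+0)%6 = 2 → [5, 9, 5, 2, 0, 2]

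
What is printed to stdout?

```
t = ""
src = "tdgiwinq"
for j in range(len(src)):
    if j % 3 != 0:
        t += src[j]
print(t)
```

dgwiq

j=0: skip
j=1: add 'd' → 'd'
j=2: add 'g' → 'dg'
j=3: skip
j=4: add 'w' → 'dgw'
j=5: add 'i' → 'dgwi'
j=6: skip
j=7: add 'q' → 'dgwiq'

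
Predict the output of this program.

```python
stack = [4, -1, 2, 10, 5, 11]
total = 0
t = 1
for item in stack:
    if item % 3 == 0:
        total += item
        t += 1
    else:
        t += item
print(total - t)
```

-32

item=4: not %3==0; t=5
item=-1: not %3==0; t=4
item=2: not %3==0; t=6
item=10: not %3==0; t=16
item=5: not %3==0; t=21
item=11: not %3==0; t=32
total-t = 0-32 = -32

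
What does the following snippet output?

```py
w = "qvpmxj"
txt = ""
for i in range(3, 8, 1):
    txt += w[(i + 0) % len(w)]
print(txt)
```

mxjqv

i=3: add w[3]='m' → 'm'
i=4: add w[4]='x' → 'mx'
i=5: add w[5]='j' → 'mxj'
i=6: add w[0]='q' → 'mxjq'
i=7: add w[1]='v' → 'mxjqv'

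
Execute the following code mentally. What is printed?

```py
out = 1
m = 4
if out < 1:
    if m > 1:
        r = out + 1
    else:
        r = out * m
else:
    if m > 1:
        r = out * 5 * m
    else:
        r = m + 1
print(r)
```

20

out=1, m=4
out < 1 is False; m > 1 is True
→ r = out * 5 * m = 20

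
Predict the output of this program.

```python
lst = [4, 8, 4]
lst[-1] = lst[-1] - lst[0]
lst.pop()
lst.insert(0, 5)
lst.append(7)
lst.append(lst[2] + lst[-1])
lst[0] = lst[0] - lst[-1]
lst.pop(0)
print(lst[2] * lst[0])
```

28

lst[-1] = lst[-1]-lst[0] = 4-4 = 0 → [4, 8, 0]
pop() removes 0 → [4, 8]
insert 5 at 0 → [5, 4, 8]
append 7 → [5, 4, 8, 7]
append lst[2]+lst[-1] = 8+7 = 15 → [5, 4, 8, 7, 15]
lst[0] = lst[0]-lst[-1] = 5-15 = -10 → [-10, 4, 8, 7, 15]
pop(0) removes -10 → [4, 8, 7, 15]
lst[2]*lst[0] = 7*4 = 28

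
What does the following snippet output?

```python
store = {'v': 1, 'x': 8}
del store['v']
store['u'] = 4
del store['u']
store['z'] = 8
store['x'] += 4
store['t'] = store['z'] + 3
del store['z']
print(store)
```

{'x': 12, 't': 11}

del 'v' → {'x': 8}
store['u'] = 4 → {'x': 8, 'u': 4}
del 'u' → {'x': 8}
store['z'] = 8 → {'x': 8, 'z': 8}
store['x'] = 8+4 = 12 → {'x': 12, 'z': 8}
store['t'] = store['z']+3 = 11 → {'x': 12, 'z': 8, 't': 11}
del 'z' → {'x': 12, 't': 11}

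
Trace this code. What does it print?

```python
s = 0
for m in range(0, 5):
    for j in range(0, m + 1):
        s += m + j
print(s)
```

m=0,j=0: s = 0+0 = 0
m=1,j=0: s = 0+1 = 1
m=1,j=1: s = 1+2 = 3
m=2,j=0: s = 3+2 = 5
m=2,j=1: s = 5+3 = 8
m=2,j=2: s = 8+4 = 12
m=3,j=0: s = 12+3 = 15
m=3,j=1: s = 15+4 = 19
m=3,j=2: s = 19+5 = 24
m=3,j=3: s = 24+6 = 30
m=4,j=0: s = 30+4 = 34
m=4,j=1: s = 34+5 = 39
m=4,j=2: s = 39+6 = 45
m=4,j=3: s = 45+7 = 52
m=4,j=4: s = 52+8 = 60

60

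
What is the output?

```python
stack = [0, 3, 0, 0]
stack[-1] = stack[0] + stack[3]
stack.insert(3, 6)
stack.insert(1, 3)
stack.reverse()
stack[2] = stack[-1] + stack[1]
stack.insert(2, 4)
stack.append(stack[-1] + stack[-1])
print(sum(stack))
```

stack[-1] = stack[0]+stack[3] = 0+0 = 0 → [0, 3, 0, 0]
insert 6 at 3 → [0, 3, 0, 6, 0]
insert 3 at 1 → [0, 3, 3, 0, 6, 0]
reverse → [0, 6, 0, 3, 3, 0]
stack[2] = stack[-1]+stack[1] = 0+6 = 6 → [0, 6, 6, 3, 3, 0]
insert 4 at 2 → [0, 6, 4, 6, 3, 3, 0]
append stack[-1]+stack[-1] = 0+0 = 0 → [0, 6, 4, 6, 3, 3, 0, 0]
sum = 22

22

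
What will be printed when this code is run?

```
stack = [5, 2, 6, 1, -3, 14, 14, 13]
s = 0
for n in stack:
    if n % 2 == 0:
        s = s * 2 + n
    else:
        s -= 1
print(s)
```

57

n=5: not even, s = 0-1 = -1
n=2: even, s = (-1)*2+2 = 0
n=6: even, s = 0*2+6 = 6
n=1: not even, s = 6-1 = 5
n=-3: not even, s = 5-1 = 4
n=14: even, s = 4*2+14 = 22
n=14: even, s = 22*2+14 = 58
n=13: not even, s = 58-1 = 57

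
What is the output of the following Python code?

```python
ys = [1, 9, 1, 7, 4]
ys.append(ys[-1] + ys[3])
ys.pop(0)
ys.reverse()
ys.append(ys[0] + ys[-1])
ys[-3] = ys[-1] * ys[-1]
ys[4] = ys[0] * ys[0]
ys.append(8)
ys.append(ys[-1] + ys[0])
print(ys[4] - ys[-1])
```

append ys[-1]+ys[3] = 4+7 = 11 → [1, 9, 1, 7, 4, 11]
pop(0) removes 1 → [9, 1, 7, 4, 11]
reverse → [11, 4, 7, 1, 9]
append ys[0]+ys[-1] = 11+9 = 20 → [11, 4, 7, 1, 9, 20]
ys[-3] = ys[-1]*ys[-1] = 20*20 = 400 → [11, 4, 7, 400, 9, 20]
ys[4] = ys[0]*ys[0] = 11*11 = 121 → [11, 4, 7, 400, 121, 20]
append 8 → [11, 4, 7, 400, 121, 20, 8]
append ys[-1]+ys[0] = 8+11 = 19 → [11, 4, 7, 400, 121, 20, 8, 19]
ys[4]-ys[-1] = 121-19 = 102

102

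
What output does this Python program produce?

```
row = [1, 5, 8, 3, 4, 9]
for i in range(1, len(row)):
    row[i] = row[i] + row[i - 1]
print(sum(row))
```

i=1: row[1] = 5+1 = 6 → [1, 6, 8, 3, 4, 9]
i=2: row[2] = 8+6 = 14 → [1, 6, 14, 3, 4, 9]
i=3: row[3] = 3+14 = 17 → [1, 6, 14, 17, 4, 9]
i=4: row[4] = 4+17 = 21 → [1, 6, 14, 17, 21, 9]
i=5: row[5] = 9+21 = 30 → [1, 6, 14, 17, 21, 30]
sum = 89

89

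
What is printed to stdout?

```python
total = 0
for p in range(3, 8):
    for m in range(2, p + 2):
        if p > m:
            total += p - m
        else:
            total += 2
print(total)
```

55

p=3,m=2: 3>2, total = 0+1 = 1
p=3,m=3: not 3>3, total = 1+2 = 3
p=3,m=4: not 3>4, total = 3+2 = 5
p=4,m=2: 4>2, total = 5+2 = 7
p=4,m=3: 4>3, total = 7+1 = 8
p=4,m=4: not 4>4, total = 8+2 = 10
p=4,m=5: not 4>5, total = 10+2 = 12
p=5,m=2: 5>2, total = 12+3 = 15
p=5,m=3: 5>3, total = 15+2 = 17
p=5,m=4: 5>4, total = 17+1 = 18
p=5,m=5: not 5>5, total = 18+2 = 20
p=5,m=6: not 5>6, total = 20+2 = 22
p=6,m=2: 6>2, total = 22+4 = 26
p=6,m=3: 6>3, total = 26+3 = 29
p=6,m=4: 6>4, total = 29+2 = 31
p=6,m=5: 6>5, total = 31+1 = 32
p=6,m=6: not 6>6, total = 32+2 = 34
p=6,m=7: not 6>7, total = 34+2 = 36
p=7,m=2: 7>2, total = 36+5 = 41
p=7,m=3: 7>3, total = 41+4 = 45
p=7,m=4: 7>4, total = 45+3 = 48
p=7,m=5: 7>5, total = 48+2 = 50
p=7,m=6: 7>6, total = 50+1 = 51
p=7,m=7: not 7>7, total = 51+2 = 53
p=7,m=8: not 7>8, total = 53+2 = 55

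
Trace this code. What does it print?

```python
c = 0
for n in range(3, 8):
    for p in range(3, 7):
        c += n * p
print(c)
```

n=3,p=3: c = 0+9 = 9
n=3,p=4: c = 9+12 = 21
n=3,p=5: c = 21+15 = 36
n=3,p=6: c = 36+18 = 54
n=4,p=3: c = 54+12 = 66
n=4,p=4: c = 66+16 = 82
n=4,p=5: c = 82+20 = 102
n=4,p=6: c = 102+24 = 126
n=5,p=3: c = 126+15 = 141
n=5,p=4: c = 141+20 = 161
n=5,p=5: c = 161+25 = 186
n=5,p=6: c = 186+30 = 216
n=6,p=3: c = 216+18 = 234
n=6,p=4: c = 234+24 = 258
n=6,p=5: c = 258+30 = 288
n=6,p=6: c = 288+36 = 324
n=7,p=3: c = 324+21 = 345
n=7,p=4: c = 345+28 = 373
n=7,p=5: c = 373+35 = 408
n=7,p=6: c = 408+42 = 450

450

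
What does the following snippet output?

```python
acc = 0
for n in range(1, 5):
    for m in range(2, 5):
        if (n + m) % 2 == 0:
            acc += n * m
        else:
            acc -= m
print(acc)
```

30

n=1,m=2: odd sum, acc = 0-2 = -2
n=1,m=3: even sum, acc = (-2)+3 = 1
n=1,m=4: odd sum, acc = 1-4 = -3
n=2,m=2: even sum, acc = (-3)+4 = 1
n=2,m=3: odd sum, acc = 1-3 = -2
n=2,m=4: even sum, acc = (-2)+8 = 6
n=3,m=2: odd sum, acc = 6-2 = 4
n=3,m=3: even sum, acc = 4+9 = 13
n=3,m=4: odd sum, acc = 13-4 = 9
n=4,m=2: even sum, acc = 9+8 = 17
n=4,m=3: odd sum, acc = 17-3 = 14
n=4,m=4: even sum, acc = 14+16 = 30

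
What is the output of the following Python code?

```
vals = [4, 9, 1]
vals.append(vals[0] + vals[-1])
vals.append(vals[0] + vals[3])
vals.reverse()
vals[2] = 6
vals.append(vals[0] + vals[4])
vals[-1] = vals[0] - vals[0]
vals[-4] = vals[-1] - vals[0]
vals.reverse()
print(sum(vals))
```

append vals[0]+vals[-1] = 4+1 = 5 → [4, 9, 1, 5]
append vals[0]+vals[3] = 4+5 = 9 → [4, 9, 1, 5, 9]
reverse → [9, 5, 1, 9, 4]
vals[2] = 6 → [9, 5, 6, 9, 4]
append vals[0]+vals[4] = 9+4 = 13 → [9, 5, 6, 9, 4, 13]
vals[-1] = vals[0]-vals[0] = 9-9 = 0 → [9, 5, 6, 9, 4, 0]
vals[-4] = vals[-1]-vals[0] = 0-9 = -9 → [9, 5, -9, 9, 4, 0]
reverse → [0, 4, 9, -9, 5, 9]
sum = 18

18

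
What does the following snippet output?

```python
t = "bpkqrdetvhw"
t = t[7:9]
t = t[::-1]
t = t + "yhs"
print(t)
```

slice [7:9] → 'tv'
reverse → 'vt'
+ 'yhs' → 'vtyhs'

vtyhs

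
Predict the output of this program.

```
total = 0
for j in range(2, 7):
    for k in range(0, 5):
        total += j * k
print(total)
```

200

j=2,k=0: total = 0+0 = 0
j=2,k=1: total = 0+2 = 2
j=2,k=2: total = 2+4 = 6
j=2,k=3: total = 6+6 = 12
j=2,k=4: total = 12+8 = 20
j=3,k=0: total = 20+0 = 20
j=3,k=1: total = 20+3 = 23
j=3,k=2: total = 23+6 = 29
j=3,k=3: total = 29+9 = 38
j=3,k=4: total = 38+12 = 50
j=4,k=0: total = 50+0 = 50
j=4,k=1: total = 50+4 = 54
j=4,k=2: total = 54+8 = 62
j=4,k=3: total = 62+12 = 74
j=4,k=4: total = 74+16 = 90
j=5,k=0: total = 90+0 = 90
j=5,k=1: total = 90+5 = 95
j=5,k=2: total = 95+10 = 105
j=5,k=3: total = 105+15 = 120
j=5,k=4: total = 120+20 = 140
j=6,k=0: total = 140+0 = 140
j=6,k=1: total = 140+6 = 146
j=6,k=2: total = 146+12 = 158
j=6,k=3: total = 158+18 = 176
j=6,k=4: total = 176+24 = 200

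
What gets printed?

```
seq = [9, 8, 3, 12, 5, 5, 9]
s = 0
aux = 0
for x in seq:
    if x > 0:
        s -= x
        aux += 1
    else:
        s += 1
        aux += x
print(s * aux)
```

x=9: >0, s = 0-9 = -9; aux=1
x=8: >0, s = (-9)-8 = -17; aux=2
x=3: >0, s = (-17)-3 = -20; aux=3
x=12: >0, s = (-20)-12 = -32; aux=4
x=5: >0, s = (-32)-5 = -37; aux=5
x=5: >0, s = (-37)-5 = -42; aux=6
x=9: >0, s = (-42)-9 = -51; aux=7
s*aux = (-51)*7 = -357

-357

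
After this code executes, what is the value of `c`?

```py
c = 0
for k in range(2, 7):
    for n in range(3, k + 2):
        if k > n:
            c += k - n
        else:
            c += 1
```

k=2,n=3: not 2>3, c = 0+1 = 1
k=3,n=3: not 3>3, c = 1+1 = 2
k=3,n=4: not 3>4, c = 2+1 = 3
k=4,n=3: 4>3, c = 3+1 = 4
k=4,n=4: not 4>4, c = 4+1 = 5
k=4,n=5: not 4>5, c = 5+1 = 6
k=5,n=3: 5>3, c = 6+2 = 8
k=5,n=4: 5>4, c = 8+1 = 9
k=5,n=5: not 5>5, c = 9+1 = 10
k=5,n=6: not 5>6, c = 10+1 = 11
k=6,n=3: 6>3, c = 11+3 = 14
k=6,n=4: 6>4, c = 14+2 = 16
k=6,n=5: 6>5, c = 16+1 = 17
k=6,n=6: not 6>6, c = 17+1 = 18
k=6,n=7: not 6>7, c = 18+1 = 19

19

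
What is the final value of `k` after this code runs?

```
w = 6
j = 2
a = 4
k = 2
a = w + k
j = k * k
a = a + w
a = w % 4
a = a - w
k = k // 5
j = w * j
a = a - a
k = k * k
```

0

a = 6+2 = 8
j = 2*2 = 4
a = 8+6 = 14
a = 6%4 = 2
a = 2-6 = -4
k = 2//5 = 0
j = 6*4 = 24
a = (-4)-(-4) = 0
k = 0*0 = 0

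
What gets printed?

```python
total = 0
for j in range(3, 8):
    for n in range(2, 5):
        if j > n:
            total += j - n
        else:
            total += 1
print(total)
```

j=3,n=2: 3>2, total = 0+1 = 1
j=3,n=3: not 3>3, total = 1+1 = 2
j=3,n=4: not 3>4, total = 2+1 = 3
j=4,n=2: 4>2, total = 3+2 = 5
j=4,n=3: 4>3, total = 5+1 = 6
j=4,n=4: not 4>4, total = 6+1 = 7
j=5,n=2: 5>2, total = 7+3 = 10
j=5,n=3: 5>3, total = 10+2 = 12
j=5,n=4: 5>4, total = 12+1 = 13
j=6,n=2: 6>2, total = 13+4 = 17
j=6,n=3: 6>3, total = 17+3 = 20
j=6,n=4: 6>4, total = 20+2 = 22
j=7,n=2: 7>2, total = 22+5 = 27
j=7,n=3: 7>3, total = 27+4 = 31
j=7,n=4: 7>4, total = 31+3 = 34

34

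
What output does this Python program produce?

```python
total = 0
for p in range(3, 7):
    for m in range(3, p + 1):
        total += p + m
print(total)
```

90

p=3,m=3: total = 0+6 = 6
p=4,m=3: total = 6+7 = 13
p=4,m=4: total = 13+8 = 21
p=5,m=3: total = 21+8 = 29
p=5,m=4: total = 29+9 = 38
p=5,m=5: total = 38+10 = 48
p=6,m=3: total = 48+9 = 57
p=6,m=4: total = 57+10 = 67
p=6,m=5: total = 67+11 = 78
p=6,m=6: total = 78+12 = 90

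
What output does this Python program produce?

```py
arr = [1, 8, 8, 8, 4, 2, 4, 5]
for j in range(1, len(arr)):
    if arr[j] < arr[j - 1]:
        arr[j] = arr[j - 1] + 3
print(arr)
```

j=1: 8>=1, unchanged → [1, 8, 8, 8, 4, 2, 4, 5]
j=2: 8>=8, unchanged → [1, 8, 8, 8, 4, 2, 4, 5]
j=3: 8>=8, unchanged → [1, 8, 8, 8, 4, 2, 4, 5]
j=4: 4<8, arr[4] = 8+3 = 11 → [1, 8, 8, 8, 11, 2, 4, 5]
j=5: 2<11, arr[5] = 11+3 = 14 → [1, 8, 8, 8, 11, 14, 4, 5]
j=6: 4<14, arr[6] = 14+3 = 17 → [1, 8, 8, 8, 11, 14, 17, 5]
j=7: 5<17, arr[7] = 17+3 = 20 → [1, 8, 8, 8, 11, 14, 17, 20]

[1, 8, 8, 8, 11, 14, 17, 20]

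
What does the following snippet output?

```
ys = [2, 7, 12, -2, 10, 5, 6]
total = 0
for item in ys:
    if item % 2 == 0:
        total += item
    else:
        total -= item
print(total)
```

16

item=2: even, total = 0+2 = 2
item=7: not even, total = 2-7 = -5
item=12: even, total = (-5)+12 = 7
item=-2: even, total = 7+(-2) = 5
item=10: even, total = 5+10 = 15
item=5: not even, total = 15-5 = 10
item=6: even, total = 10+6 = 16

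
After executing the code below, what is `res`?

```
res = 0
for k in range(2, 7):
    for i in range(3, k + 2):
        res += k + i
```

k=2,i=3: res = 0+5 = 5
k=3,i=3: res = 5+6 = 11
k=3,i=4: res = 11+7 = 18
k=4,i=3: res = 18+7 = 25
k=4,i=4: res = 25+8 = 33
k=4,i=5: res = 33+9 = 42
k=5,i=3: res = 42+8 = 50
k=5,i=4: res = 50+9 = 59
k=5,i=5: res = 59+10 = 69
k=5,i=6: res = 69+11 = 80
k=6,i=3: res = 80+9 = 89
k=6,i=4: res = 89+10 = 99
k=6,i=5: res = 99+11 = 110
k=6,i=6: res = 110+12 = 122
k=6,i=7: res = 122+13 = 135

135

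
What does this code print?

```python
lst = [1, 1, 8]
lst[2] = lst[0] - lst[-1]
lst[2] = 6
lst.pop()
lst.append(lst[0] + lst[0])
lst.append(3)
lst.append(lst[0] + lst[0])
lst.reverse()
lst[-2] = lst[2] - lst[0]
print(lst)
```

lst[2] = lst[0]-lst[-1] = 1-8 = -7 → [1, 1, -7]
lst[2] = 6 → [1, 1, 6]
pop() removes 6 → [1, 1]
append lst[0]+lst[0] = 1+1 = 2 → [1, 1, 2]
append 3 → [1, 1, 2, 3]
append lst[0]+lst[0] = 1+1 = 2 → [1, 1, 2, 3, 2]
reverse → [2, 3, 2, 1, 1]
lst[-2] = lst[2]-lst[0] = 2-2 = 0 → [2, 3, 2, 0, 1]

[2, 3, 2, 0, 1]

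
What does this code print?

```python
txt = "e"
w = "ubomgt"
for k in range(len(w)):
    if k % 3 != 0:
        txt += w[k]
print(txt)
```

k=0: skip
k=1: add 'b' → 'eb'
k=2: add 'o' → 'ebo'
k=3: skip
k=4: add 'g' → 'ebog'
k=5: add 't' → 'ebogt'

ebogt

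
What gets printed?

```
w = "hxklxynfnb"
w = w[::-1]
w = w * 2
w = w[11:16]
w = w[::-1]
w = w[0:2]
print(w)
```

xy

reverse → 'bnfnyxlkxh'
repeat ×2 → 'bnfnyxlkxhbnfnyxlkxh'
slice [11:16] → 'nfnyx'
reverse → 'xynfn'
slice [0:2] → 'xy'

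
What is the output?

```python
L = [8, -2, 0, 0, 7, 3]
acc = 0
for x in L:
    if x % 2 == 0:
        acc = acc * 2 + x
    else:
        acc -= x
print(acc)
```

x=8: even, acc = 0*2+8 = 8
x=-2: even, acc = 8*2+(-2) = 14
x=0: even, acc = 14*2+0 = 28
x=0: even, acc = 28*2+0 = 56
x=7: not even, acc = 56-7 = 49
x=3: not even, acc = 49-3 = 46

46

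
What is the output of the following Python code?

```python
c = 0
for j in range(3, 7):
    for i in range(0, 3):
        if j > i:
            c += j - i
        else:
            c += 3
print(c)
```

j=3,i=0: 3>0, c = 0+3 = 3
j=3,i=1: 3>1, c = 3+2 = 5
j=3,i=2: 3>2, c = 5+1 = 6
j=4,i=0: 4>0, c = 6+4 = 10
j=4,i=1: 4>1, c = 10+3 = 13
j=4,i=2: 4>2, c = 13+2 = 15
j=5,i=0: 5>0, c = 15+5 = 20
j=5,i=1: 5>1, c = 20+4 = 24
j=5,i=2: 5>2, c = 24+3 = 27
j=6,i=0: 6>0, c = 27+6 = 33
j=6,i=1: 6>1, c = 33+5 = 38
j=6,i=2: 6>2, c = 38+4 = 42

42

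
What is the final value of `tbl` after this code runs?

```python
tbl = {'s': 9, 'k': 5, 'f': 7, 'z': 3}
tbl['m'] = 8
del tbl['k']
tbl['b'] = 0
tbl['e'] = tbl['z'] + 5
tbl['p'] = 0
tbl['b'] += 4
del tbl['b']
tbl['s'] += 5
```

{'s': 14, 'f': 7, 'z': 3, 'm': 8, 'e': 8, 'p': 0}

tbl['m'] = 8 → {'s': 9, 'k': 5, 'f': 7, 'z': 3, 'm': 8}
del 'k' → {'s': 9, 'f': 7, 'z': 3, 'm': 8}
tbl['b'] = 0 → {'s': 9, 'f': 7, 'z': 3, 'm': 8, 'b': 0}
tbl['e'] = tbl['z']+5 = 8 → {'s': 9, 'f': 7, 'z': 3, 'm': 8, 'b': 0, 'e': 8}
tbl['p'] = 0 → {'s': 9, 'f': 7, 'z': 3, 'm': 8, 'b': 0, 'e': 8, 'p': 0}
tbl['b'] = 0+4 = 4 → {'s': 9, 'f': 7, 'z': 3, 'm': 8, 'b': 4, 'e': 8, 'p': 0}
del 'b' → {'s': 9, 'f': 7, 'z': 3, 'm': 8, 'e': 8, 'p': 0}
tbl['s'] = 9+5 = 14 → {'s': 14, 'f': 7, 'z': 3, 'm': 8, 'e': 8, 'p': 0}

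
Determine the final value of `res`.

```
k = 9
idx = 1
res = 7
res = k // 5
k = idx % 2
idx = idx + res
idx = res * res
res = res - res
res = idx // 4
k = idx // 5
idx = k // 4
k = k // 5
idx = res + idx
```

res = 9//5 = 1
k = 1%2 = 1
idx = 1+1 = 2
idx = 1*1 = 1
res = 1-1 = 0
res = 1//4 = 0
k = 1//5 = 0
idx = 0//4 = 0
k = 0//5 = 0
idx = 0+0 = 0

0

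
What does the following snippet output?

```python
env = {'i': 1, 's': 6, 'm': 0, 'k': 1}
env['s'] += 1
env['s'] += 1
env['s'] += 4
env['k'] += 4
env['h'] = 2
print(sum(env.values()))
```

20

env['s'] = 6+1 = 7 → {'i': 1, 's': 7, 'm': 0, 'k': 1}
env['s'] = 7+1 = 8 → {'i': 1, 's': 8, 'm': 0, 'k': 1}
env['s'] = 8+4 = 12 → {'i': 1, 's': 12, 'm': 0, 'k': 1}
env['k'] = 1+4 = 5 → {'i': 1, 's': 12, 'm': 0, 'k': 5}
env['h'] = 2 → {'i': 1, 's': 12, 'm': 0, 'k': 5, 'h': 2}
sum of values = 20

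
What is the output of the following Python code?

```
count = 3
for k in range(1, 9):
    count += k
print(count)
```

k=1: count = 3+1 = 4
k=2: count = 4+2 = 6
k=3: count = 6+3 = 9
k=4: count = 9+4 = 13
k=5: count = 13+5 = 18
k=6: count = 18+6 = 24
k=7: count = 24+7 = 31
k=8: count = 31+8 = 39

39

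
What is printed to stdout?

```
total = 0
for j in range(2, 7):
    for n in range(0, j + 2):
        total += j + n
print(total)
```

210

j=2,n=0: total = 0+2 = 2
j=2,n=1: total = 2+3 = 5
j=2,n=2: total = 5+4 = 9
j=2,n=3: total = 9+5 = 14
j=3,n=0: total = 14+3 = 17
j=3,n=1: total = 17+4 = 21
j=3,n=2: total = 21+5 = 26
j=3,n=3: total = 26+6 = 32
j=3,n=4: total = 32+7 = 39
j=4,n=0: total = 39+4 = 43
j=4,n=1: total = 43+5 = 48
j=4,n=2: total = 48+6 = 54
j=4,n=3: total = 54+7 = 61
j=4,n=4: total = 61+8 = 69
j=4,n=5: total = 69+9 = 78
j=5,n=0: total = 78+5 = 83
j=5,n=1: total = 83+6 = 89
j=5,n=2: total = 89+7 = 96
j=5,n=3: total = 96+8 = 104
j=5,n=4: total = 104+9 = 113
j=5,n=5: total = 113+10 = 123
j=5,n=6: total = 123+11 = 134
j=6,n=0: total = 134+6 = 140
j=6,n=1: total = 140+7 = 147
j=6,n=2: total = 147+8 = 155
j=6,n=3: total = 155+9 = 164
j=6,n=4: total = 164+10 = 174
j=6,n=5: total = 174+11 = 185
j=6,n=6: total = 185+12 = 197
j=6,n=7: total = 197+13 = 210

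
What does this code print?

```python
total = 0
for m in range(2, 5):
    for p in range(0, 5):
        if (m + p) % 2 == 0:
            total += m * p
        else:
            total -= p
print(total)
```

m=2,p=0: even sum, total = 0+0 = 0
m=2,p=1: odd sum, total = 0-1 = -1
m=2,p=2: even sum, total = (-1)+4 = 3
m=2,p=3: odd sum, total = 3-3 = 0
m=2,p=4: even sum, total = 0+8 = 8
m=3,p=0: odd sum, total = 8-0 = 8
m=3,p=1: even sum, total = 8+3 = 11
m=3,p=2: odd sum, total = 11-2 = 9
m=3,p=3: even sum, total = 9+9 = 18
m=3,p=4: odd sum, total = 18-4 = 14
m=4,p=0: even sum, total = 14+0 = 14
m=4,p=1: odd sum, total = 14-1 = 13
m=4,p=2: even sum, total = 13+8 = 21
m=4,p=3: odd sum, total = 21-3 = 18
m=4,p=4: even sum, total = 18+16 = 34

34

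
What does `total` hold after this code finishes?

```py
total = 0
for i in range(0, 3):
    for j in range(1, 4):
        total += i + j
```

27

i=0,j=1: total = 0+1 = 1
i=0,j=2: total = 1+2 = 3
i=0,j=3: total = 3+3 = 6
i=1,j=1: total = 6+2 = 8
i=1,j=2: total = 8+3 = 11
i=1,j=3: total = 11+4 = 15
i=2,j=1: total = 15+3 = 18
i=2,j=2: total = 18+4 = 22
i=2,j=3: total = 22+5 = 27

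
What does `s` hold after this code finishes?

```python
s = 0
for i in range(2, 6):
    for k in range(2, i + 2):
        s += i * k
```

193

i=2,k=2: s = 0+4 = 4
i=2,k=3: s = 4+6 = 10
i=3,k=2: s = 10+6 = 16
i=3,k=3: s = 16+9 = 25
i=3,k=4: s = 25+12 = 37
i=4,k=2: s = 37+8 = 45
i=4,k=3: s = 45+12 = 57
i=4,k=4: s = 57+16 = 73
i=4,k=5: s = 73+20 = 93
i=5,k=2: s = 93+10 = 103
i=5,k=3: s = 103+15 = 118
i=5,k=4: s = 118+20 = 138
i=5,k=5: s = 138+25 = 163
i=5,k=6: s = 163+30 = 193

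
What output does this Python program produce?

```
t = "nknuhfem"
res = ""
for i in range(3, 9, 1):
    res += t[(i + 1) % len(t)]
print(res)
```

hfemnk

i=3: add t[4]='h' → 'h'
i=4: add t[5]='f' → 'hf'
i=5: add t[6]='e' → 'hfe'
i=6: add t[7]='m' → 'hfem'
i=7: add t[0]='n' → 'hfemn'
i=8: add t[1]='k' → 'hfemnk'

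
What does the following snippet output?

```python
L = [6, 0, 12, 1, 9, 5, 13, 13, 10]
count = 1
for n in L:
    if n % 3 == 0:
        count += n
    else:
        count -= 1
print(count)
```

23

n=6: %3==0, count = 1+6 = 7
n=0: %3==0, count = 7+0 = 7
n=12: %3==0, count = 7+12 = 19
n=1: not %3==0, count = 19-1 = 18
n=9: %3==0, count = 18+9 = 27
n=5: not %3==0, count = 27-1 = 26
n=13: not %3==0, count = 26-1 = 25
n=13: not %3==0, count = 25-1 = 24
n=10: not %3==0, count = 24-1 = 23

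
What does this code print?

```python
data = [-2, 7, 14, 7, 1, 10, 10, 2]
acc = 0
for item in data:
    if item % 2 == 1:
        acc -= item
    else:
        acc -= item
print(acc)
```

-49

item=-2: not odd, acc = 0-(-2) = 2
item=7: odd, acc = 2-7 = -5
item=14: not odd, acc = (-5)-14 = -19
item=7: odd, acc = (-19)-7 = -26
item=1: odd, acc = (-26)-1 = -27
item=10: not odd, acc = (-27)-10 = -37
item=10: not odd, acc = (-37)-10 = -47
item=2: not odd, acc = (-47)-2 = -49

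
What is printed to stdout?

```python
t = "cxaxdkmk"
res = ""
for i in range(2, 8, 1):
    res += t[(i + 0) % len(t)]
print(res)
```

axdkmk

i=2: add t[2]='a' → 'a'
i=3: add t[3]='x' → 'ax'
i=4: add t[4]='d' → 'axd'
i=5: add t[5]='k' → 'axdk'
i=6: add t[6]='m' → 'axdkm'
i=7: add t[7]='k' → 'axdkmk'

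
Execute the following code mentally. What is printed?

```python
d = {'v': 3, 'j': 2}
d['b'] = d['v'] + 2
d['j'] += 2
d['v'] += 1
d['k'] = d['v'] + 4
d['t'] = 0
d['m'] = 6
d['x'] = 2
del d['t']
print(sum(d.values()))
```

d['b'] = d['v']+2 = 5 → {'v': 3, 'j': 2, 'b': 5}
d['j'] = 2+2 = 4 → {'v': 3, 'j': 4, 'b': 5}
d['v'] = 3+1 = 4 → {'v': 4, 'j': 4, 'b': 5}
d['k'] = d['v']+4 = 8 → {'v': 4, 'j': 4, 'b': 5, 'k': 8}
d['t'] = 0 → {'v': 4, 'j': 4, 'b': 5, 'k': 8, 't': 0}
d['m'] = 6 → {'v': 4, 'j': 4, 'b': 5, 'k': 8, 't': 0, 'm': 6}
d['x'] = 2 → {'v': 4, 'j': 4, 'b': 5, 'k': 8, 't': 0, 'm': 6, 'x': 2}
del 't' → {'v': 4, 'j': 4, 'b': 5, 'k': 8, 'm': 6, 'x': 2}
sum of values = 29

29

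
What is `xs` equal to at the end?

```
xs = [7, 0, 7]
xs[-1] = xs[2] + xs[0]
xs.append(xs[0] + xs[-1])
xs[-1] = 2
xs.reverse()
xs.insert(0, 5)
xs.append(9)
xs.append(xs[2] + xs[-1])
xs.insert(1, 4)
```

xs[-1] = xs[2]+xs[0] = 7+7 = 14 → [7, 0, 14]
append xs[0]+xs[-1] = 7+14 = 21 → [7, 0, 14, 21]
xs[-1] = 2 → [7, 0, 14, 2]
reverse → [2, 14, 0, 7]
insert 5 at 0 → [5, 2, 14, 0, 7]
append 9 → [5, 2, 14, 0, 7, 9]
append xs[2]+xs[-1] = 14+9 = 23 → [5, 2, 14, 0, 7, 9, 23]
insert 4 at 1 → [5, 4, 2, 14, 0, 7, 9, 23]

[5, 4, 2, 14, 0, 7, 9, 23]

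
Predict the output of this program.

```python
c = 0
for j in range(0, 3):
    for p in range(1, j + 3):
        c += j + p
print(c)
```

j=0,p=1: c = 0+1 = 1
j=0,p=2: c = 1+2 = 3
j=1,p=1: c = 3+2 = 5
j=1,p=2: c = 5+3 = 8
j=1,p=3: c = 8+4 = 12
j=2,p=1: c = 12+3 = 15
j=2,p=2: c = 15+4 = 19
j=2,p=3: c = 19+5 = 24
j=2,p=4: c = 24+6 = 30

30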